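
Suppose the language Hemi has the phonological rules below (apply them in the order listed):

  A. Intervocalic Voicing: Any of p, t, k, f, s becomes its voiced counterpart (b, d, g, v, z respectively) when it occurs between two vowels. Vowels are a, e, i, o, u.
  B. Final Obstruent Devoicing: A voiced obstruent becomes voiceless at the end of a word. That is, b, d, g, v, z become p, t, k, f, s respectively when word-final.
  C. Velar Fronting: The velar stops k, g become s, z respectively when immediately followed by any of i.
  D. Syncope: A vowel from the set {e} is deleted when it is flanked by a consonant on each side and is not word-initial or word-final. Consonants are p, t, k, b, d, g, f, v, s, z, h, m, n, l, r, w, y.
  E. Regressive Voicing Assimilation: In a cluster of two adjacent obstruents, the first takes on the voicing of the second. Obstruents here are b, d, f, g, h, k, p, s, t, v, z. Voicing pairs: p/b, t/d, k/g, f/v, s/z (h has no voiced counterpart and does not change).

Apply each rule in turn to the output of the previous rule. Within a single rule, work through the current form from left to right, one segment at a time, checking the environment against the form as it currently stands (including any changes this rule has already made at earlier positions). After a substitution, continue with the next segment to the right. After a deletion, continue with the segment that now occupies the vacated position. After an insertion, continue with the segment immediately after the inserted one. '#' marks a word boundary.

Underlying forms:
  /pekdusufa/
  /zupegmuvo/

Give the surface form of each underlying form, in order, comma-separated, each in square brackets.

/pekdusufa/:
  A Intervocalic Voicing: [pekdusufa] → [pekduzuva]
  B Final Obstruent Devoicing: no change — [pekduzuva]
  C Velar Fronting: no change — [pekduzuva]
  D Syncope: [pekduzuva] → [pkduzuva]
  E Regressive Voicing Assimilation: [pkduzuva] → [pgduzuva]
/zupegmuvo/:
  A Intervocalic Voicing: [zupegmuvo] → [zubegmuvo]
  B Final Obstruent Devoicing: no change — [zubegmuvo]
  C Velar Fronting: no change — [zubegmuvo]
  D Syncope: [zubegmuvo] → [zubgmuvo]
  E Regressive Voicing Assimilation: no change — [zubgmuvo]

[pgduzuva], [zubgmuvo]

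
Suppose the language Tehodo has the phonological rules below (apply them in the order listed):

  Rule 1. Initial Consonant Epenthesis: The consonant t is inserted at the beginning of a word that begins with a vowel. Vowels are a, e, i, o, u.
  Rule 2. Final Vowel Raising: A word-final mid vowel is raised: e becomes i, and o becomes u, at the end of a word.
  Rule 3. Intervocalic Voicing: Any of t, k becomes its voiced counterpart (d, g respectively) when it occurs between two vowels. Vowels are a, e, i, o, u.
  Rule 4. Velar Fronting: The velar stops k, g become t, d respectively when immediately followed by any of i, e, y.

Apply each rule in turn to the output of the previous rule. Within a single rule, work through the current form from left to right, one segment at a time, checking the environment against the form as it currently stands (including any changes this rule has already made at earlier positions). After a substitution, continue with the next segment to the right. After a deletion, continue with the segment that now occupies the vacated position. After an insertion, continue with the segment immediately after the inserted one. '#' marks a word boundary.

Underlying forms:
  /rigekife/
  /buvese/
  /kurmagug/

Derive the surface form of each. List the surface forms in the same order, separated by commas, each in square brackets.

[ridedifi], [buvesi], [kurmagug]

/rigekife/:
  Rule 1 Initial Consonant Epenthesis: no change — [rigekife]
  Rule 2 Final Vowel Raising: [rigekife] → [rigekifi]
  Rule 3 Intervocalic Voicing: [rigekifi] → [rigegifi]
  Rule 4 Velar Fronting: [rigegifi] → [ridedifi]
/buvese/:
  Rule 1 Initial Consonant Epenthesis: no change — [buvese]
  Rule 2 Final Vowel Raising: [buvese] → [buvesi]
  Rule 3 Intervocalic Voicing: no change — [buvesi]
  Rule 4 Velar Fronting: no change — [buvesi]
/kurmagug/:
  Rule 1 Initial Consonant Epenthesis: no change — [kurmagug]
  Rule 2 Final Vowel Raising: no change — [kurmagug]
  Rule 3 Intervocalic Voicing: no change — [kurmagug]
  Rule 4 Velar Fronting: no change — [kurmagug]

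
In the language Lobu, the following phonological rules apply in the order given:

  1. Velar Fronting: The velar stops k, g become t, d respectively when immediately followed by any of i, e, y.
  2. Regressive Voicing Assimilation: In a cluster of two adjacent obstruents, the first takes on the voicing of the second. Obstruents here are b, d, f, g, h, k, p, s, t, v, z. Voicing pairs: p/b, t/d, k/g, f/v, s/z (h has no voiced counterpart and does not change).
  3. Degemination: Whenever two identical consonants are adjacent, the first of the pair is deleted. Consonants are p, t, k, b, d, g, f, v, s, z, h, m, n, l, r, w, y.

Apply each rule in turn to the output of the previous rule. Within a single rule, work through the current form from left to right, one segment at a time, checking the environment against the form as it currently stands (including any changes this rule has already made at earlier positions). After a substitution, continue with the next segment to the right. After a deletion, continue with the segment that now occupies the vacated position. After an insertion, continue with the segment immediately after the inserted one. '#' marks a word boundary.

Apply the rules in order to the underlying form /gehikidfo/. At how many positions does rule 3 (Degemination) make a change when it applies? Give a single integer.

0

1 Velar Fronting: [gehikidfo] → [dehitidfo]
2 Regressive Voicing Assimilation: [dehitidfo] → [dehititfo]
3 Degemination: no change — [dehititfo]
Rule 3 changed 0 position(s).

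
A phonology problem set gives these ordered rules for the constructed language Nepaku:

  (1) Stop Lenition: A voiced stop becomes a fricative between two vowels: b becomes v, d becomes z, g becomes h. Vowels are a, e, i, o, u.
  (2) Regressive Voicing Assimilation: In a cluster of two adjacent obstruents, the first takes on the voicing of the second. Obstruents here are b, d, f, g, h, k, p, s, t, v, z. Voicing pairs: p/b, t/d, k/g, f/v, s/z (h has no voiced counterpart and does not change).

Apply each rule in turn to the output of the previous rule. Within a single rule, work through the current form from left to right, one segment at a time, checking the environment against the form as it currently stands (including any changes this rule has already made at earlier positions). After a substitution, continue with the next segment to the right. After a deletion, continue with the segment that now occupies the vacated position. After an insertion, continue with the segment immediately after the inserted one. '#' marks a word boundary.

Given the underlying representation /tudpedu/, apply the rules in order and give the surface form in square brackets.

[tutpezu]

(1) Stop Lenition: [tudpedu] → [tudpezu]
(2) Regressive Voicing Assimilation: [tudpezu] → [tutpezu]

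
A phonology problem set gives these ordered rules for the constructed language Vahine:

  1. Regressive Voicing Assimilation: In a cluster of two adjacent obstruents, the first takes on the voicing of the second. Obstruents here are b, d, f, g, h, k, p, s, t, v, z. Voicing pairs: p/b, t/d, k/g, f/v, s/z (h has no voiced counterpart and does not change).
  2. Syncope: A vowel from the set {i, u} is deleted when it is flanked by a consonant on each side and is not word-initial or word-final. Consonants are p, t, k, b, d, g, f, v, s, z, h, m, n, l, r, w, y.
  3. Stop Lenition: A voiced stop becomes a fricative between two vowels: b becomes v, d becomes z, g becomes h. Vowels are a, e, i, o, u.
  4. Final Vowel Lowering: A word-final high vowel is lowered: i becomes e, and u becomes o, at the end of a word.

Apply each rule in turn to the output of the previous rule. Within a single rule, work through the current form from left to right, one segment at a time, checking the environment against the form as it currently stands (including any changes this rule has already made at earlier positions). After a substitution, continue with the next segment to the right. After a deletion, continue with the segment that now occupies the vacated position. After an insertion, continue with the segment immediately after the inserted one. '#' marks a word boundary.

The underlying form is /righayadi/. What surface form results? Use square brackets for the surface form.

1 Regressive Voicing Assimilation: [righayadi] → [rikhayadi]
2 Syncope: [rikhayadi] → [rkhayadi]
3 Stop Lenition: [rkhayadi] → [rkhayazi]
4 Final Vowel Lowering: [rkhayazi] → [rkhayaze]

[rkhayaze]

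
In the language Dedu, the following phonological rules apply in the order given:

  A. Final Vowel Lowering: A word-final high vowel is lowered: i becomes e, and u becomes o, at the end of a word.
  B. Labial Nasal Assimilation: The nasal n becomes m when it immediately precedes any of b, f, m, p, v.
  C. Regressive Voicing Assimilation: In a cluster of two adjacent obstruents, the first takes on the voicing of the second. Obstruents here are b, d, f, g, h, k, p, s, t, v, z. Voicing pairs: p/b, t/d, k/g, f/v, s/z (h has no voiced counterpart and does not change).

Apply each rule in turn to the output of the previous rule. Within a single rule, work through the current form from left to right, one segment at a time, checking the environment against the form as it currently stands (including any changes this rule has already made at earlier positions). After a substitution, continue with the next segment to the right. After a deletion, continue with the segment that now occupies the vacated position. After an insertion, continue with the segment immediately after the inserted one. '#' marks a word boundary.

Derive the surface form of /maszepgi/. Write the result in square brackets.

[mazzebge]

A Final Vowel Lowering: [maszepgi] → [maszepge]
B Labial Nasal Assimilation: no change — [maszepge]
C Regressive Voicing Assimilation: [maszepge] → [mazzebge]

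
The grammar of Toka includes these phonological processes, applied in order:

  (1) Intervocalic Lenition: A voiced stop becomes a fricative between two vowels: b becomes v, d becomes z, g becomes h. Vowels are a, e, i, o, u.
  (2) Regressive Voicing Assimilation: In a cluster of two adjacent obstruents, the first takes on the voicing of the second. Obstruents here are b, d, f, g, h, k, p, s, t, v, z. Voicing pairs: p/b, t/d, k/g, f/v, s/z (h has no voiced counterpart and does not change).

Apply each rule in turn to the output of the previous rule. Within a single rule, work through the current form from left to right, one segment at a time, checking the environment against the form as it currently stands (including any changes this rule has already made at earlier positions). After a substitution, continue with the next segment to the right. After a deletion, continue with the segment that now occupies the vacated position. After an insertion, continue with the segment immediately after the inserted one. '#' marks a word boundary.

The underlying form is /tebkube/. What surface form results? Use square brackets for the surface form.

(1) Intervocalic Lenition: [tebkube] → [tebkuve]
(2) Regressive Voicing Assimilation: [tebkuve] → [tepkuve]

[tepkuve]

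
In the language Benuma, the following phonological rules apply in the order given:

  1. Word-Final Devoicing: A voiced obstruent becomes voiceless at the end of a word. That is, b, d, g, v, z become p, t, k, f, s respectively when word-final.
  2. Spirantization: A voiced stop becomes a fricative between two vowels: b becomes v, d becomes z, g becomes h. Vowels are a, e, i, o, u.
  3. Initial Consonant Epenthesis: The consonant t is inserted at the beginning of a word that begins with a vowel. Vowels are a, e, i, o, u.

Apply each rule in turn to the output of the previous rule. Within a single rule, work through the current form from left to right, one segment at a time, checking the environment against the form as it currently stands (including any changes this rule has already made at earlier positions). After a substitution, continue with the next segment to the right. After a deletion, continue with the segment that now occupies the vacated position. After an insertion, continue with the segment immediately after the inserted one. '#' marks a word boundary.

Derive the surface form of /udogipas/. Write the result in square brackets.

[tuzohipas]

1 Word-Final Devoicing: no change — [udogipas]
2 Spirantization: [udogipas] → [uzohipas]
3 Initial Consonant Epenthesis: [uzohipas] → [tuzohipas]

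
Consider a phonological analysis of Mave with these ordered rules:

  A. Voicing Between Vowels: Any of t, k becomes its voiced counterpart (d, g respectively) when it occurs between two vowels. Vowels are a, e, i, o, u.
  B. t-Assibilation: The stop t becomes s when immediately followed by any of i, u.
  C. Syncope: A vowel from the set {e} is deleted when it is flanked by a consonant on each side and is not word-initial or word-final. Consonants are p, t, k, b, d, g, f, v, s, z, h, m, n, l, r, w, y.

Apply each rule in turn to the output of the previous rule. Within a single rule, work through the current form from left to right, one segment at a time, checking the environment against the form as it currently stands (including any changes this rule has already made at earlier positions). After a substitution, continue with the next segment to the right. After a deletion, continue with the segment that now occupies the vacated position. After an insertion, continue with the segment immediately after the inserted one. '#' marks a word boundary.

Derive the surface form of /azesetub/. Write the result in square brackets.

A Voicing Between Vowels: [azesetub] → [azesedub]
B t-Assibilation: no change — [azesedub]
C Syncope: [azesedub] → [azsdub]

[azsdub]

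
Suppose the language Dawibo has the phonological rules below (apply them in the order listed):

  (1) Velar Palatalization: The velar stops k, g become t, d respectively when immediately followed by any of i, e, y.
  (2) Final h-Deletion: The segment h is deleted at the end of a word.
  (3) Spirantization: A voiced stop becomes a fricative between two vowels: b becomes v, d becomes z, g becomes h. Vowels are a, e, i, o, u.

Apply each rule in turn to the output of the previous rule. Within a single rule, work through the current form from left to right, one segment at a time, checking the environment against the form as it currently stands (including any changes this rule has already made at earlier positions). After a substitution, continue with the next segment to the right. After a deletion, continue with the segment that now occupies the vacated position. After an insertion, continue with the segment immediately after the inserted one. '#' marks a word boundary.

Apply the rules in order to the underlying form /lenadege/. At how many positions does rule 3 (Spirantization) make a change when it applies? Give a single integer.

(1) Velar Palatalization: [lenadege] → [lenadede]
(2) Final h-Deletion: no change — [lenadede]
(3) Spirantization: [lenadede] → [lenazeze]
Rule 3 changed 2 position(s).

2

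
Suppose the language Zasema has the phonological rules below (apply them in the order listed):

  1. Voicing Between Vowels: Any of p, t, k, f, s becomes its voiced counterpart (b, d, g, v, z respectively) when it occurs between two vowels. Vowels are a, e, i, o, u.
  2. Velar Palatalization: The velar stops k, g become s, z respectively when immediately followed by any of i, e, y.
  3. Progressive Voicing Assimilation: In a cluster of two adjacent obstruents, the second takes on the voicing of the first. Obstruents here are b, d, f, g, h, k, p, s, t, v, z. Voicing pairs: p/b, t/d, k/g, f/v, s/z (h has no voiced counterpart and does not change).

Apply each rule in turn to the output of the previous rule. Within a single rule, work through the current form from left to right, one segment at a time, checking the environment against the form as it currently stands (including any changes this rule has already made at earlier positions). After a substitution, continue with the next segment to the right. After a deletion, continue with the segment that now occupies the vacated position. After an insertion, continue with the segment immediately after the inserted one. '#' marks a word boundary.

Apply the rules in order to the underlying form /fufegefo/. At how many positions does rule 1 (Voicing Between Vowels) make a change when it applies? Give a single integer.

2

1 Voicing Between Vowels: [fufegefo] → [fuvegevo]
2 Velar Palatalization: [fuvegevo] → [fuvezevo]
3 Progressive Voicing Assimilation: no change — [fuvezevo]
Rule 1 changed 2 position(s).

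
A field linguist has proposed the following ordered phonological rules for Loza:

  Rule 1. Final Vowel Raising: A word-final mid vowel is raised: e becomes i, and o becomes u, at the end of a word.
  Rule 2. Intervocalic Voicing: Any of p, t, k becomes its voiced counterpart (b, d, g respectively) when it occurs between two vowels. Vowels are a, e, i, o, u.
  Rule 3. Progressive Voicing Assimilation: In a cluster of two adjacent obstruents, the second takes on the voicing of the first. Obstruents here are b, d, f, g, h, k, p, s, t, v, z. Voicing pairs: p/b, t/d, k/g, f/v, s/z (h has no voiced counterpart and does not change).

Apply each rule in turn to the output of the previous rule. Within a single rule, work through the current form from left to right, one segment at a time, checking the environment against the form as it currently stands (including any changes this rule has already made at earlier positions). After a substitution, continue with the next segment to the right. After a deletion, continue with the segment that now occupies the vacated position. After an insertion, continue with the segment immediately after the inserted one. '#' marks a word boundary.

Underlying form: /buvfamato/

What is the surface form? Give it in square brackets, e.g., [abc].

[buvvamadu]

Rule 1 Final Vowel Raising: [buvfamato] → [buvfamatu]
Rule 2 Intervocalic Voicing: [buvfamatu] → [buvfamadu]
Rule 3 Progressive Voicing Assimilation: [buvfamadu] → [buvvamadu]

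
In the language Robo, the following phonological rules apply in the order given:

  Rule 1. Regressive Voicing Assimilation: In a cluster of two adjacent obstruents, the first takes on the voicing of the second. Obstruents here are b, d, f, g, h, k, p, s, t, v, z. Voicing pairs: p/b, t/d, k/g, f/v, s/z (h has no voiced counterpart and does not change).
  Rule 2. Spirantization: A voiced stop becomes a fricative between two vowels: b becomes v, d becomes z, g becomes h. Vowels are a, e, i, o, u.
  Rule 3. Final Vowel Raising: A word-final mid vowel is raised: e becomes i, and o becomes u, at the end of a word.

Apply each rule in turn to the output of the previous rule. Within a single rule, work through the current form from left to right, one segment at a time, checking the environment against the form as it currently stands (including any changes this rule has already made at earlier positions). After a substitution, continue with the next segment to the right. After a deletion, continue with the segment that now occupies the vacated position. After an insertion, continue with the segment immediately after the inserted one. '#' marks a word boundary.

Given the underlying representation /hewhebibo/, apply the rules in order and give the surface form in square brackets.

Rule 1 Regressive Voicing Assimilation: no change — [hewhebibo]
Rule 2 Spirantization: [hewhebibo] → [hewhevivo]
Rule 3 Final Vowel Raising: [hewhevivo] → [hewhevivu]

[hewhevivu]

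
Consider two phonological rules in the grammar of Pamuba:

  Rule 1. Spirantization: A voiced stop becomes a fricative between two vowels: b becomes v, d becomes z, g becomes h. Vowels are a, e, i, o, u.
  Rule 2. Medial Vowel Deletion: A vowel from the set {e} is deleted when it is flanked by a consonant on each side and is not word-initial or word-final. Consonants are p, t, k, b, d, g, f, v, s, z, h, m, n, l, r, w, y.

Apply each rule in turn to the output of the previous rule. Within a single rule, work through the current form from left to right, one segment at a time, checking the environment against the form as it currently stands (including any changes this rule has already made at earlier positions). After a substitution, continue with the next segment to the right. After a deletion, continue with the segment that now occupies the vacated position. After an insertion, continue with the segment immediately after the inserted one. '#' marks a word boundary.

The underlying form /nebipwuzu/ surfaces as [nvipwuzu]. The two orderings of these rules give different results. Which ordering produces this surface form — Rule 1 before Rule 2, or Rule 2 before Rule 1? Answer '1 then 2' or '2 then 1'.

1 then 2

Order 1 then 2:
  1 Spirantization: [nebipwuzu] → [nevipwuzu]
  2 Medial Vowel Deletion: [nevipwuzu] → [nvipwuzu]
  result: [nvipwuzu]
Order 2 then 1:
  2 Medial Vowel Deletion: [nebipwuzu] → [nbipwuzu]
  1 Spirantization: no change — [nbipwuzu]
  result: [nbipwuzu]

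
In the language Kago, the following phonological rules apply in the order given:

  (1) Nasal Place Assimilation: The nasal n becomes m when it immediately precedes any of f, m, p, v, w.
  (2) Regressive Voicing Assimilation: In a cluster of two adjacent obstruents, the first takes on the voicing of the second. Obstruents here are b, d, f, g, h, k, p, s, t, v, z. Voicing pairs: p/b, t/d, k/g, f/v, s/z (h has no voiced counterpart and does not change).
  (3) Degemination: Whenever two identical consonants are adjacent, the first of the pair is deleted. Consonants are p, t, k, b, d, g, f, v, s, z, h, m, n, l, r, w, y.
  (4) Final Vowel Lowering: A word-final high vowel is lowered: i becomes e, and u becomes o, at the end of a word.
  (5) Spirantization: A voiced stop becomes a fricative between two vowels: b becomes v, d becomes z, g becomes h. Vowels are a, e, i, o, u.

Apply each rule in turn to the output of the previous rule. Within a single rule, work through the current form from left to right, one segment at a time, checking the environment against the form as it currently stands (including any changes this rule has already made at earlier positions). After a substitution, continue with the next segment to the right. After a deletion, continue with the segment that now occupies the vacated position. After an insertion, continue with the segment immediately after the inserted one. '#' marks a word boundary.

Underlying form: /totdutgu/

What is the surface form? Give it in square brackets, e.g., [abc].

(1) Nasal Place Assimilation: no change — [totdutgu]
(2) Regressive Voicing Assimilation: [totdutgu] → [toddudgu]
(3) Degemination: [toddudgu] → [todudgu]
(4) Final Vowel Lowering: [todudgu] → [todudgo]
(5) Spirantization: [todudgo] → [tozudgo]

[tozudgo]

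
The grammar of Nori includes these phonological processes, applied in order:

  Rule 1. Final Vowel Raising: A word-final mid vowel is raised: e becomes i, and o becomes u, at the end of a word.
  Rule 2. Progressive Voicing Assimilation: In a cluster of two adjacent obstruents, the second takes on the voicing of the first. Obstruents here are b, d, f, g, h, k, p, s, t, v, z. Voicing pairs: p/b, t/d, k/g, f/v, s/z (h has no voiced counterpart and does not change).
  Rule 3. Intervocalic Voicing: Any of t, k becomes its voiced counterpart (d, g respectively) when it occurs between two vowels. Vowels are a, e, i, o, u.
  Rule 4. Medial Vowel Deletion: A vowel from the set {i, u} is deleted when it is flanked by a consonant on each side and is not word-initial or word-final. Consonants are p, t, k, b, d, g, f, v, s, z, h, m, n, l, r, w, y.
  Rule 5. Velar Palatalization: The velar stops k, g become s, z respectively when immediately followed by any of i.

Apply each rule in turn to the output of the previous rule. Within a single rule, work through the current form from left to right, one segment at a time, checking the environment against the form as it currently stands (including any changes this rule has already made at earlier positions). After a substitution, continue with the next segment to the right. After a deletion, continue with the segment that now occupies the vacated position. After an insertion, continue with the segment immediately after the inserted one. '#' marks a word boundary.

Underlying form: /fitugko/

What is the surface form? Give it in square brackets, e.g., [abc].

Rule 1 Final Vowel Raising: [fitugko] → [fitugku]
Rule 2 Progressive Voicing Assimilation: [fitugku] → [fituggu]
Rule 3 Intervocalic Voicing: [fituggu] → [fiduggu]
Rule 4 Medial Vowel Deletion: [fiduggu] → [fdggu]
Rule 5 Velar Palatalization: no change — [fdggu]

[fdggu]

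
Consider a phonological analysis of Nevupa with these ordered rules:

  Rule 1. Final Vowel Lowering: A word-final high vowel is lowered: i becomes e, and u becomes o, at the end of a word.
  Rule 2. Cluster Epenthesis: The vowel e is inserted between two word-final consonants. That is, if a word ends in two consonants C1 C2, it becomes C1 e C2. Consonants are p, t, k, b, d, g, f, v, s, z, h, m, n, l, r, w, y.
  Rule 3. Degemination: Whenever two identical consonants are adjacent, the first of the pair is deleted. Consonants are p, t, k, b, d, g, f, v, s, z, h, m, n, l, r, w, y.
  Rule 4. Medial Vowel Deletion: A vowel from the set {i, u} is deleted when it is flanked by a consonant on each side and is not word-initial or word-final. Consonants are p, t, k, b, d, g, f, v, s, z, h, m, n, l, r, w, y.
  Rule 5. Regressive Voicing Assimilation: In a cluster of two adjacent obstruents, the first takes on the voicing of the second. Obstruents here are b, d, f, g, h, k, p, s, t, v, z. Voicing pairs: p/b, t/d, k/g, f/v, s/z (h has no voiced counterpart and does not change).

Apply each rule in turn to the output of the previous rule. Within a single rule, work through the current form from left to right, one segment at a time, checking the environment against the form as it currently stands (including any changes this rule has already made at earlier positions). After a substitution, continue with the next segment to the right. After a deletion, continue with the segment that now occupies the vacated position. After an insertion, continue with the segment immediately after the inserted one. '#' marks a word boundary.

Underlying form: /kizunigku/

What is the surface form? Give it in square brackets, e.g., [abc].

[gznkko]

Rule 1 Final Vowel Lowering: [kizunigku] → [kizunigko]
Rule 2 Cluster Epenthesis: no change — [kizunigko]
Rule 3 Degemination: no change — [kizunigko]
Rule 4 Medial Vowel Deletion: [kizunigko] → [kzngko]
Rule 5 Regressive Voicing Assimilation: [kzngko] → [gznkko]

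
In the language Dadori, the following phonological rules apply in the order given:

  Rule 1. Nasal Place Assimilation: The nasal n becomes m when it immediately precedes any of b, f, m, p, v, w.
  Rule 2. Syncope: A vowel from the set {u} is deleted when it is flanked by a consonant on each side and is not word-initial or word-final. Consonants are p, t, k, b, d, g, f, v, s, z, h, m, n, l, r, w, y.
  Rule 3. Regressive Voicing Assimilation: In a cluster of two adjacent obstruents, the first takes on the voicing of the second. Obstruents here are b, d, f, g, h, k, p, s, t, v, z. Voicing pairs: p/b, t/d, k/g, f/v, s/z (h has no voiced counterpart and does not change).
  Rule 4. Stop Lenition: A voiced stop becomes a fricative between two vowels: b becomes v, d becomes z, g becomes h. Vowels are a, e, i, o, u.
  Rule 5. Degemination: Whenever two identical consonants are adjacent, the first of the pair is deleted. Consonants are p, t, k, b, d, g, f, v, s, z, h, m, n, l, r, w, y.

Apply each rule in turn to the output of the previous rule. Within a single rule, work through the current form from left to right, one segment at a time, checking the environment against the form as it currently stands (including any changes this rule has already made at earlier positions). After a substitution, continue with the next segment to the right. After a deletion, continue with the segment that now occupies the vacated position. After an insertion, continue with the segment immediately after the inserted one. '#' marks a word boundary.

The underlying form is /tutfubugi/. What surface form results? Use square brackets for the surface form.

Rule 1 Nasal Place Assimilation: no change — [tutfubugi]
Rule 2 Syncope: [tutfubugi] → [ttfbgi]
Rule 3 Regressive Voicing Assimilation: [ttfbgi] → [ttvbgi]
Rule 4 Stop Lenition: no change — [ttvbgi]
Rule 5 Degemination: [ttvbgi] → [tvbgi]

[tvbgi]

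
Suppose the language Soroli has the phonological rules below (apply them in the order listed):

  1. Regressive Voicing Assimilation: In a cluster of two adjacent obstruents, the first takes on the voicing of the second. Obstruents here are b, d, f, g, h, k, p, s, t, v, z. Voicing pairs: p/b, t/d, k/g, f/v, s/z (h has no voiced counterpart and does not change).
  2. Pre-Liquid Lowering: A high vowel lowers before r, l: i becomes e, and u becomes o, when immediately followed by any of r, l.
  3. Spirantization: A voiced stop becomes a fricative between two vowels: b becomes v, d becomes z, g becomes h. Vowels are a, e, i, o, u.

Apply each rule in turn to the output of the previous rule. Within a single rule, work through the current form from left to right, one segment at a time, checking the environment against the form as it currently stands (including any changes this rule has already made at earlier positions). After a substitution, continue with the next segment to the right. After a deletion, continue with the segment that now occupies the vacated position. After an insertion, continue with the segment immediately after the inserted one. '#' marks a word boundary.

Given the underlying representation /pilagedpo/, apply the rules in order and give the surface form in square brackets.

1 Regressive Voicing Assimilation: [pilagedpo] → [pilagetpo]
2 Pre-Liquid Lowering: [pilagetpo] → [pelagetpo]
3 Spirantization: [pelagetpo] → [pelahetpo]

[pelahetpo]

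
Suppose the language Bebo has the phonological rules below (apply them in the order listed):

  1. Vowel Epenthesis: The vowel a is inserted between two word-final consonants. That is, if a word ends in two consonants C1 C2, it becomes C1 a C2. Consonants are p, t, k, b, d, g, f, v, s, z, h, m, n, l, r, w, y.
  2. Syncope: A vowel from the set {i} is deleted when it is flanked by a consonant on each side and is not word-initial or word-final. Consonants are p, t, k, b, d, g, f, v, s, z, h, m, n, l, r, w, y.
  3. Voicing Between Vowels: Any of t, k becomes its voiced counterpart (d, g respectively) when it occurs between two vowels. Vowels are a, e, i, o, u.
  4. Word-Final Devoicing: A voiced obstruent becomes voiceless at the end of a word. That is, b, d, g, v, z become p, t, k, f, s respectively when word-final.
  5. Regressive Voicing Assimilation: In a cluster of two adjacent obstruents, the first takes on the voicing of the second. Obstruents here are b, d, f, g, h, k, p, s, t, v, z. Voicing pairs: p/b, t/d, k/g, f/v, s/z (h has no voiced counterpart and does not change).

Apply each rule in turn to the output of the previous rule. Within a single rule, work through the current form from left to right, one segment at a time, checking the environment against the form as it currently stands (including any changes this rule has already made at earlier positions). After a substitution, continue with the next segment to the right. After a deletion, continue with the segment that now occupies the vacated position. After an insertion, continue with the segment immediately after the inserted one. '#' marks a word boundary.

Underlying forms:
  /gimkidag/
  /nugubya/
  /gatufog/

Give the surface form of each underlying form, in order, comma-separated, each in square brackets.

[gmgdak], [nugubya], [gadufok]

/gimkidag/:
  1 Vowel Epenthesis: no change — [gimkidag]
  2 Syncope: [gimkidag] → [gmkdag]
  3 Voicing Between Vowels: no change — [gmkdag]
  4 Word-Final Devoicing: [gmkdag] → [gmkdak]
  5 Regressive Voicing Assimilation: [gmkdak] → [gmgdak]
/nugubya/:
  1 Vowel Epenthesis: no change — [nugubya]
  2 Syncope: no change — [nugubya]
  3 Voicing Between Vowels: no change — [nugubya]
  4 Word-Final Devoicing: no change — [nugubya]
  5 Regressive Voicing Assimilation: no change — [nugubya]
/gatufog/:
  1 Vowel Epenthesis: no change — [gatufog]
  2 Syncope: no change — [gatufog]
  3 Voicing Between Vowels: [gatufog] → [gadufog]
  4 Word-Final Devoicing: [gadufog] → [gadufok]
  5 Regressive Voicing Assimilation: no change — [gadufok]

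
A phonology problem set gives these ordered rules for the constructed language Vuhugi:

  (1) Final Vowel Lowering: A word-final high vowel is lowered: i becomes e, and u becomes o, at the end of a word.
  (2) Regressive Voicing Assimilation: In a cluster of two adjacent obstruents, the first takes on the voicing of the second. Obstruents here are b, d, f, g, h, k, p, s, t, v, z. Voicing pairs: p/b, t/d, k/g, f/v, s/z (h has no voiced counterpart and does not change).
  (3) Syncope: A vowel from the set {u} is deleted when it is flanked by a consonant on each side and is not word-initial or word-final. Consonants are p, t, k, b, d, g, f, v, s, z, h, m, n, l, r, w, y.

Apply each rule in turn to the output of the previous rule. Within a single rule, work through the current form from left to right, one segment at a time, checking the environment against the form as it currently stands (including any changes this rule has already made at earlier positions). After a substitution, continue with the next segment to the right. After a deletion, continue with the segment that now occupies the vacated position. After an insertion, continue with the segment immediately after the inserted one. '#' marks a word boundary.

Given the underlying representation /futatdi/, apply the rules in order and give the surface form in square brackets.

[ftadde]

(1) Final Vowel Lowering: [futatdi] → [futatde]
(2) Regressive Voicing Assimilation: [futatde] → [futadde]
(3) Syncope: [futadde] → [ftadde]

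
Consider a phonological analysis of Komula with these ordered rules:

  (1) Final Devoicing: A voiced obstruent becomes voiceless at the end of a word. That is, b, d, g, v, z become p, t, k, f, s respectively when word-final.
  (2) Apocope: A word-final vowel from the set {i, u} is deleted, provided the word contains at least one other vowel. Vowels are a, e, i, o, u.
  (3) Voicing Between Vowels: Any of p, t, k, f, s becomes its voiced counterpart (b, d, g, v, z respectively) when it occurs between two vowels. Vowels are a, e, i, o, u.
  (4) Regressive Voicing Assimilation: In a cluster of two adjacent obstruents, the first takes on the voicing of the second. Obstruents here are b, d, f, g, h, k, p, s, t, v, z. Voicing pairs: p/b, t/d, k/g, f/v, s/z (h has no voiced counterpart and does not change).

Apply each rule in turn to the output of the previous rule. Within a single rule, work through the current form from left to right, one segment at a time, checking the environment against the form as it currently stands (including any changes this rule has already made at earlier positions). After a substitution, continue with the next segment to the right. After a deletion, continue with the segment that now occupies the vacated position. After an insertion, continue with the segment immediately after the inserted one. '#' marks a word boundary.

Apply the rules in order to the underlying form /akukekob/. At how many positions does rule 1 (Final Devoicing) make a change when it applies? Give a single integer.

(1) Final Devoicing: [akukekob] → [akukekop]
(2) Apocope: no change — [akukekop]
(3) Voicing Between Vowels: [akukekop] → [agugegop]
(4) Regressive Voicing Assimilation: no change — [agugegop]
Rule 1 changed 1 position(s).

1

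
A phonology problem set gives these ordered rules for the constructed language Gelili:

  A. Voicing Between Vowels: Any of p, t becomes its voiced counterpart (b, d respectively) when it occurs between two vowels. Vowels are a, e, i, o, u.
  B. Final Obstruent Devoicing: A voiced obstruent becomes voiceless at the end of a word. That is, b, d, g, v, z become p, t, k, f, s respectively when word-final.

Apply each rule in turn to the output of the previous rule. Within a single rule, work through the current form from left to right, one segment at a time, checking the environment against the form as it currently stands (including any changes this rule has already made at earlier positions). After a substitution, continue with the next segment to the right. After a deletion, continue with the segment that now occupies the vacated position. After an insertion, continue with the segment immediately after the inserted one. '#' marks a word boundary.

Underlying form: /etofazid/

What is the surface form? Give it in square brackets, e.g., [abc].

A Voicing Between Vowels: [etofazid] → [edofazid]
B Final Obstruent Devoicing: [edofazid] → [edofazit]

[edofazit]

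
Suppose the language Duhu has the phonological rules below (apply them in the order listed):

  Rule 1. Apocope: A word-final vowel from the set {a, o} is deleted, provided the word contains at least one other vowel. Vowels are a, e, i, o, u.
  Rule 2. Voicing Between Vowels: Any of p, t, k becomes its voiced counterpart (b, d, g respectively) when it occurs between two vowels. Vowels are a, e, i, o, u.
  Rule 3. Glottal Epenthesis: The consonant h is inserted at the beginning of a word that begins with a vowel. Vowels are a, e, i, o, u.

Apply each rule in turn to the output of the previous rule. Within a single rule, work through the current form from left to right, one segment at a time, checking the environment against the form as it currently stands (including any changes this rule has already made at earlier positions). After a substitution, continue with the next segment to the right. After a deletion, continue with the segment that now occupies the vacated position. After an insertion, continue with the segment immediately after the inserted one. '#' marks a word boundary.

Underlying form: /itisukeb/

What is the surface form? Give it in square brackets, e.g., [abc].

[hidisugeb]

Rule 1 Apocope: no change — [itisukeb]
Rule 2 Voicing Between Vowels: [itisukeb] → [idisugeb]
Rule 3 Glottal Epenthesis: [idisugeb] → [hidisugeb]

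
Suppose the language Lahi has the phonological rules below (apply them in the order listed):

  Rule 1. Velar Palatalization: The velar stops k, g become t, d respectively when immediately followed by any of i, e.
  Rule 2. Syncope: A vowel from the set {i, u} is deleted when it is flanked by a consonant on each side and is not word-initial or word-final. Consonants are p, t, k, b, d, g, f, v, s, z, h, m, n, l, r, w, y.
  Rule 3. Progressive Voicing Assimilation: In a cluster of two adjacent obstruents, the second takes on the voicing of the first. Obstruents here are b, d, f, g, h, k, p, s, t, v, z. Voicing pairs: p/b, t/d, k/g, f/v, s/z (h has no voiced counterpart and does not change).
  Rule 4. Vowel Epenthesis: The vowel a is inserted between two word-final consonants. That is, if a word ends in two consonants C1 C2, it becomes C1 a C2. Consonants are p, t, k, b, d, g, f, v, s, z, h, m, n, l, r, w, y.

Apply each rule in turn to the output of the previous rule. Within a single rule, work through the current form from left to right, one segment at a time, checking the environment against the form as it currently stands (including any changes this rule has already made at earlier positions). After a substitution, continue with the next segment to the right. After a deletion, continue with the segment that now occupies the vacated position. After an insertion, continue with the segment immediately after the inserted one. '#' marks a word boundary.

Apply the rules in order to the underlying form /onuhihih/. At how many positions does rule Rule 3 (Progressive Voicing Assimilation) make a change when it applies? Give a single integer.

0

Rule 1 Velar Palatalization: no change — [onuhihih]
Rule 2 Syncope: [onuhihih] → [onhhh]
Rule 3 Progressive Voicing Assimilation: no change — [onhhh]
Rule 4 Vowel Epenthesis: [onhhh] → [onhhah]
Rule Rule 3 changed 0 position(s).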